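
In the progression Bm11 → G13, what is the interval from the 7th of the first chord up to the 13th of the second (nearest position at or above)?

perfect 5th

The 7th of Bm11 is A; the 13th of G13 is E.
From A to E is 7 semitones, exactly the perfect fifth.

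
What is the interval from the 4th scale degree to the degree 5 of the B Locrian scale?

minor second

Spelling the B Locrian scale: B C D E F G A.
So we need the interval from E up to F.
E up to F is 1 semitone, a half step narrower than a major second, so the interval is minor.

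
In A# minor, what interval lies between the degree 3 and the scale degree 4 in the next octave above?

The scale runs A# B# C# D# E# F# G#.
Degree 3 = C#; degree 4 (up an octave) = D#.
From C# to D# is 14 semitones, exactly the major ninth.

major ninth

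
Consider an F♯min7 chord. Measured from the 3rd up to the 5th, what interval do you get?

major third

The chord tones of F♯-7 are F♯, A, C♯, E.
That puts A below C♯.
Counting 3 letters and 4 half steps from A gives a major third.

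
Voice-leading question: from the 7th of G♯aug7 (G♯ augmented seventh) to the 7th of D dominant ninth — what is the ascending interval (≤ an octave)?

G♯aug7 (G♯ augmented seventh) has F♯ as its 7th, and D dominant ninth has C as its 7th.
F♯ up to C is 6 semitones, a half step narrower than a perfect fifth, so the interval is diminished.

diminished 5th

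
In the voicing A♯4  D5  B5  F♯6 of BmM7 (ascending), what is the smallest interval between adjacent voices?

Adjacent intervals: A♯4→D5 = diminished fourth; D5→B5 = major sixth; B5→F♯6 = perfect fifth.
The smallest is A♯4 to D5, a diminished fourth (4 semitones).

diminished 4th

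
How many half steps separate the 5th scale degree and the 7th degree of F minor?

The scale is F G Ab Bb C Db Eb.
C up to Eb is a minor third — 3 semitones.

3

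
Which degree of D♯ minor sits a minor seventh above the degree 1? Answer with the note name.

C#

The scale is D♯ E♯ F♯ G♯ A♯ B C♯.
The degree 1 is D♯; a minor seventh above that is C♯ — scale degree 7.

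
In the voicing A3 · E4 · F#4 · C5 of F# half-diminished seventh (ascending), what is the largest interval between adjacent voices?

perfect fifth

Adjacent intervals: A3→E4 = perfect fifth; E4→F#4 = major second; F#4→C5 = diminished fifth.
The largest is A3 to E4, a perfect fifth (7 semitones).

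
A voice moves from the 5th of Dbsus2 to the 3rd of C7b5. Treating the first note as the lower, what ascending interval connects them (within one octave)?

augmented fifth

The 5th of Dbsus2 is Ab; the 3rd of C7b5 is E.
5 letter names make it a fifth; at 8 semitones (a half step wider than perfect) the quality is augmented.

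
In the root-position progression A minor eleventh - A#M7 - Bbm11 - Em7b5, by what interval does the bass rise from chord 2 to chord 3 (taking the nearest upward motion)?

The roots are A# and Bb.
A# up to Bb is 0 semitones, a whole step narrower than a major second, so the interval is diminished.

diminished second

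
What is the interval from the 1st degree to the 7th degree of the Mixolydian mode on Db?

Spelling the Mixolydian mode on Db: Db Eb F Gb Ab Bb Cb.
1st degree = Db; 7th degree = Cb.
7 letter names make it a seventh; at 10 semitones (a half step narrower than major) the quality is minor.

m7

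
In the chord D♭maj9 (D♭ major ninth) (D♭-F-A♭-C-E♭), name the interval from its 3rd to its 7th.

So we need the interval from F up to C.
From F to C is 7 semitones, exactly the perfect fifth.

P5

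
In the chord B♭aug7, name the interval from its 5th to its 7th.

B♭7#5 (B♭ augmented seventh) is spelled B♭, D, F♯, A♭.
So we need the interval from F♯ up to A♭.
3 letter names make it a third; at 2 semitones (a whole step narrower than major) the quality is diminished.

diminished third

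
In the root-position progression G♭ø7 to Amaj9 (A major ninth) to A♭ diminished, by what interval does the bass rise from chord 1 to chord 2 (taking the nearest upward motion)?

The roots are G♭ and A.
2 letter names make it a second; at 3 semitones (a half step wider than major) the quality is augmented.

augmented second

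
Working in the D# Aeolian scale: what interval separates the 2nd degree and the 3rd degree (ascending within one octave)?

D# natural minor: D# E# F# G# A# B C#.
So we need the interval from E# up to F#.
E# up to F# is 1 semitone, a half step narrower than a major second, so the interval is minor.

minor second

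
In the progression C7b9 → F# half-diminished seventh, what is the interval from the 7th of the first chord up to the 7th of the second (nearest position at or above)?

The 7th of C7b9 is Bb; the 7th of F# half-diminished seventh is E.
From Bb to E: 6 semitones over a fourth = augmented.

augmented fourth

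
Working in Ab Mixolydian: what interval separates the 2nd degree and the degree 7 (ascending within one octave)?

minor sixth

Spelling Ab Mixolydian: Ab Bb C Db Eb F Gb.
So we need the interval from Bb up to Gb.
Bb up to Gb is 8 semitones, a half step narrower than a major sixth, so the interval is minor.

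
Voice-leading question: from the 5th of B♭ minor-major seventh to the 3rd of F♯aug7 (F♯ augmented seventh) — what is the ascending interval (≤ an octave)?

The 5th of B♭ minor-major seventh is F; the 3rd of F♯aug7 (F♯ augmented seventh) is A♯.
F up to A♯ is 5 semitones, a half step wider than a major third, so the interval is augmented.

augmented third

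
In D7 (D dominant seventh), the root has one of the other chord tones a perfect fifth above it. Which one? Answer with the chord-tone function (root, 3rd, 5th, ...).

D7 is spelled D, F#, A, C.
The root is D. A perfect fifth above D is A.
A is the chord's 5th.

5th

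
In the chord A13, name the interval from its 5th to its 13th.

major 9th

A13 (A dominant thirteenth): A-C#-E-G-B-F#.
So we need the interval from E up to F#.
E up to F# spans 9 letter names and 14 semitones — a major ninth.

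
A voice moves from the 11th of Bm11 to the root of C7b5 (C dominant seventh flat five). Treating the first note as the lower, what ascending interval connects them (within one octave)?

m6

The 11th of Bm11 is E; the root of C7b5 (C dominant seventh flat five) is C.
From E to C: 8 semitones over a sixth = minor.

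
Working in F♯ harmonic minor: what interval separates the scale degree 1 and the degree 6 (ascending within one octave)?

Spelling F♯ harmonic minor: F♯ G♯ A B C♯ D E♯.
Scale degree 1 = F♯; 6th scale degree = D.
F♯ up to D is 8 semitones, a half step narrower than a major sixth, so the interval is minor.

minor sixth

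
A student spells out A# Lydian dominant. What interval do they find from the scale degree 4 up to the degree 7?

diminished fourth

A# lydian dominant: A# B# C## D## E# F## G#.
So we need the interval from D## up to G#.
From D## to G#: 4 semitones over a fourth = diminished.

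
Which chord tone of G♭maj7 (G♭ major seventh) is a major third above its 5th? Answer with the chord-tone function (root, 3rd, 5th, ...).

7th

Spelling the chord: G♭, B♭, D♭, F.
The 5th is D♭. A major third above D♭ is F.
F is the chord's 7th.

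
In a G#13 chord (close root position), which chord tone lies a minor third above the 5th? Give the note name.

Spelling the chord: G#, B#, D#, F#, A#, E#.
The 5th is D#. A minor third above D# is F#.
F# is the chord's 7th.

F#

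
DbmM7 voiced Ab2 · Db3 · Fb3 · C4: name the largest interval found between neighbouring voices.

augmented 5th

Adjacent intervals: Ab2→Db3 = perfect fourth; Db3→Fb3 = minor third; Fb3→C4 = augmented fifth.
The largest is Fb3 to C4, an augmented fifth (8 semitones).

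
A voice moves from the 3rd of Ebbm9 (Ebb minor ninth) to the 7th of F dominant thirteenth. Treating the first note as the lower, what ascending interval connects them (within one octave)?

A6

Ebbm9 (Ebb minor ninth) has Gbb as its 3rd, and F dominant thirteenth has Eb as its 7th.
From Gbb to Eb: 10 semitones over a sixth = augmented.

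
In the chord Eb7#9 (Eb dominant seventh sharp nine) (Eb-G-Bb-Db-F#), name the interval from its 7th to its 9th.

The 7th is Db and the 9th is F#.
Db up to F# is 5 semitones, a half step wider than a major third, so the interval is augmented.

A3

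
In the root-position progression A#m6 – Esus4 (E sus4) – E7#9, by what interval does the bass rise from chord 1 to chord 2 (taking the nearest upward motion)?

diminished 5th

The roots are A# and E.
From A# to E: 6 semitones over a fifth = diminished.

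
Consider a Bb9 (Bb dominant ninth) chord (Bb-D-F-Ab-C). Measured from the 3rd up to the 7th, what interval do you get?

d5

So we need the interval from D up to Ab.
5 letter names make it a fifth; at 6 semitones (a half step narrower than perfect) the quality is diminished.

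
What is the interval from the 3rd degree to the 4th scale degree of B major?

Spelling B major: B C♯ D♯ E F♯ G♯ A♯.
So we need the interval from D♯ up to E.
From D♯ to E: 1 semitone over a second = minor.

m2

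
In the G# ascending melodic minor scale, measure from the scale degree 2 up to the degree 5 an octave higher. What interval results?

Spelling the G# ascending melodic minor scale: G# A# B C# D# E# F##.
That puts A# below D#.
A# up to D# spans 11 letter names and 17 semitones — a perfect eleventh.

P11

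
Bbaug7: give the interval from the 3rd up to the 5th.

major 3rd

The chord tones of Bb7#5 are Bb–D–F#–Ab.
So we need the interval from D up to F#.
Counting 3 letters and 4 half steps from D gives a major third.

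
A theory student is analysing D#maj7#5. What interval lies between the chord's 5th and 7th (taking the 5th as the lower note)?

D#maj7#5: D#-F##-A##-C##.
The 5th is A## and the 7th is C##.
From A## to C##: 3 semitones over a third = minor.

m3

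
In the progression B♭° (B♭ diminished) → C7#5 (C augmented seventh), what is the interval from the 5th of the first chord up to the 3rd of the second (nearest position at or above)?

The 5th of B♭° (B♭ diminished) is F♭; the 3rd of C7#5 (C augmented seventh) is E.
7 letter names make it a seventh; at 12 semitones (a half step wider than major) the quality is augmented.

augmented seventh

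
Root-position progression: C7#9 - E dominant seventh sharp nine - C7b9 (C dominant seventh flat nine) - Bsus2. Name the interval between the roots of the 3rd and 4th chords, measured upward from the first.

major seventh

The roots are C and B.
C up to B spans 7 letter names and 11 semitones — a major seventh.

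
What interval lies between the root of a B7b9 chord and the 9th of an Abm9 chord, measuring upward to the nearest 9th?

The root of B7b9 is B; the 9th of Abm9 is Bb.
From B to Bb: 11 semitones over an octave = diminished.

diminished octave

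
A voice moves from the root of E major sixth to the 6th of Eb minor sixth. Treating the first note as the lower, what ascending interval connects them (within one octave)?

minor sixth

E major sixth has E as its root, and Eb minor sixth has C as its 6th.
6 letter names make it a sixth; at 8 semitones (a half step narrower than major) the quality is minor.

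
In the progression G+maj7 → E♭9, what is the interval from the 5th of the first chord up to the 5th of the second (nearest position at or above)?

diminished sixth

G+maj7 has D♯ as its 5th, and E♭9 has B♭ as its 5th.
D♯ up to B♭ is 7 semitones, a whole step narrower than a major sixth, so the interval is diminished.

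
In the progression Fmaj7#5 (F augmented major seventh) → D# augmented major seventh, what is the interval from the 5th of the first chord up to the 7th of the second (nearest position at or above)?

augmented 1st

Fmaj7#5 (F augmented major seventh) has C# as its 5th, and D# augmented major seventh has C## as its 7th.
From C# to C##: 1 semitone over a unison = augmented.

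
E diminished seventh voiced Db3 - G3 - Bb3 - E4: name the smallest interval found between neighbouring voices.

Adjacent intervals: Db3→G3 = augmented fourth; G3→Bb3 = minor third; Bb3→E4 = augmented fourth.
The smallest is G3 to Bb3, a minor third (3 semitones).

m3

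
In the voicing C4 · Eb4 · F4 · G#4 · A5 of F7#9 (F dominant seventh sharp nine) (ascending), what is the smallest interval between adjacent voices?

major 2nd

Adjacent intervals: C4→Eb4 = minor third; Eb4→F4 = major second; F4→G#4 = augmented second; G#4→A5 = minor ninth.
The smallest is Eb4 to F4, a major second (2 semitones).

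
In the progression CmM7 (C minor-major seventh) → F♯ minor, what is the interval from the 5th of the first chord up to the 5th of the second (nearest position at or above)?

The 5th of CmM7 (C minor-major seventh) is G; the 5th of F♯ minor is C♯.
G up to C♯ is 6 semitones, a half step wider than a perfect fourth, so the interval is augmented.

augmented 4th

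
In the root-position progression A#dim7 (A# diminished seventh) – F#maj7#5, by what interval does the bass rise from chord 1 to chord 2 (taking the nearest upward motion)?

minor sixth

The roots are A# and F#.
A# up to F# is 8 semitones, a half step narrower than a major sixth, so the interval is minor.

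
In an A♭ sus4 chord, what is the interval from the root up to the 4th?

perfect fourth

The chord tones of A♭sus4 (A♭ sus4) are A♭, D♭, E♭.
So we need the interval from A♭ up to D♭.
From A♭ to D♭ is 5 semitones, exactly the perfect fourth.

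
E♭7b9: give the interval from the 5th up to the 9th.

E♭ dominant seventh flat nine: E♭ G B♭ D♭ F♭.
That puts B♭ below F♭.
B♭ up to F♭ is 6 semitones, a half step narrower than a perfect fifth, so the interval is diminished.

diminished fifth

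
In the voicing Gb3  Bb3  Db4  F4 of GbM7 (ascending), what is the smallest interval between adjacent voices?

Adjacent intervals: Gb3→Bb3 = major third; Bb3→Db4 = minor third; Db4→F4 = major third.
The smallest is Bb3 to Db4, a minor third (3 semitones).

minor third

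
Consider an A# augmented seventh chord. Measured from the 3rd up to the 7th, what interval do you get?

diminished fifth

A#7#5 is spelled A#, C##, E##, G#.
That puts C## below G#.
From C## to G#: 6 semitones over a fifth = diminished.
This 3–7 tritone is the characteristic tension at the heart of the dominant sound.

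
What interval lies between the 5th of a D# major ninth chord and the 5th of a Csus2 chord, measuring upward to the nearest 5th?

diminished 7th

D# major ninth has A# as its 5th, and Csus2 has G as its 5th.
From A# to G: 9 semitones over a seventh = diminished.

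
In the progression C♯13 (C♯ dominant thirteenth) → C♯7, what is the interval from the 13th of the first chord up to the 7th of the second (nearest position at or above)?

minor second

The 13th of C♯13 (C♯ dominant thirteenth) is A♯; the 7th of C♯7 is B.
2 letter names make it a second; at 1 semitone (a half step narrower than major) the quality is minor.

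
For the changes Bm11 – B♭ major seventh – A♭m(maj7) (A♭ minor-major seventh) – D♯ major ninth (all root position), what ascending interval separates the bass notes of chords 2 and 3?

The roots are B♭ and A♭.
From B♭ to A♭: 10 semitones over a seventh = minor.

minor seventh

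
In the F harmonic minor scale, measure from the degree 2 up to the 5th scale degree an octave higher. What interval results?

Spelling the F harmonic minor scale: F G Ab Bb C Db E.
So we need the interval from G up to C.
Counting 11 letters and 17 half steps from G gives a perfect eleventh.

perfect eleventh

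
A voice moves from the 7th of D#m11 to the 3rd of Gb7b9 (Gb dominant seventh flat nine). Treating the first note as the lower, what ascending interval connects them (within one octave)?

D#m11 has C# as its 7th, and Gb7b9 (Gb dominant seventh flat nine) has Bb as its 3rd.
C# up to Bb is 9 semitones, a whole step narrower than a major seventh, so the interval is diminished.

diminished seventh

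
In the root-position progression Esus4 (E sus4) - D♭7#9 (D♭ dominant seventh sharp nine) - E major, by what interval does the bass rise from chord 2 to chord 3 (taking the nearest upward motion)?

The roots are D♭ and E.
2 letter names make it a second; at 3 semitones (a half step wider than major) the quality is augmented.

augmented second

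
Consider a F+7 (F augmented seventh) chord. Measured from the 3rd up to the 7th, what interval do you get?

diminished fifth

The chord tones of F7#5 (F augmented seventh) are F-A-C♯-E♭.
That puts A below E♭.
From A to E♭: 6 semitones over a fifth = diminished.
This 3–7 tritone is the characteristic tension at the heart of the dominant sound.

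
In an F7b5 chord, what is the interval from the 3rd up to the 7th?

F7b5 (F dominant seventh flat five): F–A–C♭–E♭.
So we need the interval from A up to E♭.
From A to E♭: 6 semitones over a fifth = diminished.
This 3–7 tritone is the characteristic tension at the heart of the dominant sound.

diminished fifth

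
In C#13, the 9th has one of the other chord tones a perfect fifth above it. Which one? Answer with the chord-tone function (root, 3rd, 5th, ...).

Spelling the chord: C#-E#-G#-B-D#-A#.
The 9th is D#. A perfect fifth above D# is A#.
A# is the chord's 13th.

13th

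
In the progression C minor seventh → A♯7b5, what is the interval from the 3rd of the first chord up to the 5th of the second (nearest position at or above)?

C minor seventh has E♭ as its 3rd, and A♯7b5 has E as its 5th.
From E♭ to E: 1 semitone over a unison = augmented.

augmented unison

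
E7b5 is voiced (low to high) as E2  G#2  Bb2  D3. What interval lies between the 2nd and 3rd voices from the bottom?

Those voices are G#2 and Bb2.
G# up to Bb is 2 semitones, a whole step narrower than a major third, so the interval is diminished.

diminished 3rd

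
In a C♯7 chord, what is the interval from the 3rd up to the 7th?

C♯7 is spelled C♯, E♯, G♯, B.
3rd = E♯; 7th = B.
From E♯ to B: 6 semitones over a fifth = diminished.
This 3–7 tritone is the characteristic tension at the heart of the dominant sound.

d5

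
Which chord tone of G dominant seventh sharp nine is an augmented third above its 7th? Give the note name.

Spelling the chord: G, B, D, F, A#.
The 7th is F. An augmented third above F is A#.
A# is the chord's 9th.

A#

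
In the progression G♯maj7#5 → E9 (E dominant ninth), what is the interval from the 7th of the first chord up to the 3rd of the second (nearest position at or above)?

m2

The 7th of G♯maj7#5 is F𝄪; the 3rd of E9 (E dominant ninth) is G♯.
2 letter names make it a second; at 1 semitone (a half step narrower than major) the quality is minor.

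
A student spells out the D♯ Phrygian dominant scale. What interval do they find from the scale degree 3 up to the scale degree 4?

The scale runs D♯ E F𝄪 G♯ A♯ B C♯.
So we need the interval from F𝄪 up to G♯.
From F𝄪 to G♯: 1 semitone over a second = minor.

m2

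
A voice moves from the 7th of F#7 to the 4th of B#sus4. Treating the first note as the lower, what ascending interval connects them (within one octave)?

augmented 1st

F#7 has E as its 7th, and B#sus4 has E# as its 4th.
E up to E# is 1 semitone, a half step wider than a perfect unison, so the interval is augmented.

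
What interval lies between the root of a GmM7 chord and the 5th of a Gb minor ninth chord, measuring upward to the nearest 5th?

d5

The root of GmM7 is G; the 5th of Gb minor ninth is Db.
5 letter names make it a fifth; at 6 semitones (a half step narrower than perfect) the quality is diminished.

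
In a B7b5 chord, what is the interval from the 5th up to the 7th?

B7b5: B–D#–F–A.
That puts F below A.
Counting 3 letters and 4 half steps from F gives a major third.

major third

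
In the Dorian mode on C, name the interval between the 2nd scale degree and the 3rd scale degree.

minor 2nd

The scale runs C D Eb F G A Bb.
So we need the interval from D up to Eb.
2 letter names make it a second; at 1 semitone (a half step narrower than major) the quality is minor.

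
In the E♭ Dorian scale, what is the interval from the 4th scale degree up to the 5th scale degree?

major second

Spelling the E♭ Dorian scale: E♭ F G♭ A♭ B♭ C D♭.
The 4th scale degree is A♭ and the scale degree 5 is B♭.
A♭ up to B♭ spans 2 letter names and 2 semitones — a major second.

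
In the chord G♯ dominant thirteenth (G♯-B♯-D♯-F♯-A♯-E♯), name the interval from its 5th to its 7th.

So we need the interval from D♯ up to F♯.
D♯ up to F♯ is 3 semitones, a half step narrower than a major third, so the interval is minor.

minor third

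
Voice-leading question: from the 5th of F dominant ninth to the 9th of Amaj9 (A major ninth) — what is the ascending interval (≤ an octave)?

The 5th of F dominant ninth is C; the 9th of Amaj9 (A major ninth) is B.
Counting 7 letters and 11 half steps from C gives a major seventh.

M7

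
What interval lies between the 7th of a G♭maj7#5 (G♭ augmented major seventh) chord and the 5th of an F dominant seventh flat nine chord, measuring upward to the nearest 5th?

The 7th of G♭maj7#5 (G♭ augmented major seventh) is F; the 5th of F dominant seventh flat nine is C.
From F to C is 7 semitones, exactly the perfect fifth.

perfect fifth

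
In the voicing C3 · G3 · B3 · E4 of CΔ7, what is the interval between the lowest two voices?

Those voices are C3 and G3.
Counting 5 letters and 7 half steps from C gives a perfect fifth.

P5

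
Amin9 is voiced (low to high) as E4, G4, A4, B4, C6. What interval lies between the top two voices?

minor ninth

Those voices are B4 and C6.
9 letter names make it a ninth; at 13 semitones (a half step narrower than major) the quality is minor.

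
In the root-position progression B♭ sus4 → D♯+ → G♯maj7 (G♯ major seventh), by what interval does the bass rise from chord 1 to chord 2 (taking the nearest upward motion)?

The roots are B♭ and D♯.
3 letter names make it a third; at 5 semitones (a half step wider than major) the quality is augmented.

augmented 3rd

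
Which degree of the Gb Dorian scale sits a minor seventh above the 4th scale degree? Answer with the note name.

Bbb

The scale is Gb Ab Bbb Cb Db Eb Fb.
The 4th scale degree is Cb; a minor seventh above that is Bbb — scale degree 3.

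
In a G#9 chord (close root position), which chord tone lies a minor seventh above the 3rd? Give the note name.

Spelling the chord: G#, B#, D#, F#, A#.
The 3rd is B#. A minor seventh above B# is A#.
A# is the chord's 9th.

A#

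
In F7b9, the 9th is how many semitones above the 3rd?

9

F7b9 is spelled F–A–C–Eb–Gb.
A to Gb is a diminished seventh: 9 semitones.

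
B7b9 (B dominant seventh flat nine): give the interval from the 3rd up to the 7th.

B7b9 is spelled B–D#–F#–A–C.
The 3rd is D# and the 7th is A.
5 letter names make it a fifth; at 6 semitones (a half step narrower than perfect) the quality is diminished.
This 3–7 tritone is the characteristic tension at the heart of the dominant sound.

diminished 5th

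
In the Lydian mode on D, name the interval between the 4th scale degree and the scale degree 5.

Spelling the Lydian mode on D: D E F# G# A B C#.
4th scale degree = G#; 5th degree = A.
G# up to A is 1 semitone, a half step narrower than a major second, so the interval is minor.

minor second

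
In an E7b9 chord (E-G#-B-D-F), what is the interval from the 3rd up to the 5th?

minor third

That puts G# below B.
G# up to B is 3 semitones, a half step narrower than a major third, so the interval is minor.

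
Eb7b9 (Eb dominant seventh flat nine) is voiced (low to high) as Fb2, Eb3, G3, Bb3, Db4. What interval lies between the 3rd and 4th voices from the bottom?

Those voices are G3 and Bb3.
G up to Bb is 3 semitones, a half step narrower than a major third, so the interval is minor.

minor third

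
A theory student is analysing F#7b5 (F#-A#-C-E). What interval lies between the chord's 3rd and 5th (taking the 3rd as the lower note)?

That puts A# below C.
A# up to C is 2 semitones, a whole step narrower than a major third, so the interval is diminished.

diminished 3rd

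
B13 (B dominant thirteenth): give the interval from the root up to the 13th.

B13 is spelled B, D#, F#, A, C#, G#.
Root = B; 13th = G#.
Counting 13 letters and 21 half steps from B gives a major thirteenth.

major 13th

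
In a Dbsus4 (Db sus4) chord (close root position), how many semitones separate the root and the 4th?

Spelling the chord: Db–Gb–Ab.
Db to Gb is a perfect fourth: 5 semitones.

5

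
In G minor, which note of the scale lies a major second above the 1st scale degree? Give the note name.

A

The scale is G A Bb C D Eb F.
The 1st scale degree is G; a major second above that is A — scale degree 2.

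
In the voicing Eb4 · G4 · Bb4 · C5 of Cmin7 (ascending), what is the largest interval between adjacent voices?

Adjacent intervals: Eb4→G4 = major third; G4→Bb4 = minor third; Bb4→C5 = major second.
The largest is Eb4 to G4, a major third (4 semitones).

major third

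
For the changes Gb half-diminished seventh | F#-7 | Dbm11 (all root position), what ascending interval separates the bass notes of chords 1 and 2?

A7

The roots are Gb and F#.
7 letter names make it a seventh; at 12 semitones (a half step wider than major) the quality is augmented.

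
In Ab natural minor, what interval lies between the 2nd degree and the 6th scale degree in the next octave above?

Ab natural minor: Ab Bb Cb Db Eb Fb Gb.
So we need the interval from Bb up to Fb.
From Bb to Fb: 18 semitones over a twelfth = diminished.

diminished twelfth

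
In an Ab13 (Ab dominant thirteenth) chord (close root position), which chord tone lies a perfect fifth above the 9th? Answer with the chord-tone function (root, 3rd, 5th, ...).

13th

Ab13 is spelled Ab C Eb Gb Bb F.
The 9th is Bb. A perfect fifth above Bb is F.
F is the chord's 13th.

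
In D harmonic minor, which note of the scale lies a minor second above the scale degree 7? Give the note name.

The scale is D E F G A B♭ C♯.
The scale degree 7 is C♯; a minor second above that is D — scale degree 1.

D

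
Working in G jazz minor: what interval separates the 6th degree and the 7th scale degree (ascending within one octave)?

major second

The scale runs G A Bb C D E F#.
6th degree = E; 7th degree = F#.
E up to F# spans 2 letter names and 2 semitones — a major second.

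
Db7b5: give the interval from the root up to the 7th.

minor seventh

Spelling the chord: Db, F, Abb, Cb.
The root is Db and the 7th is Cb.
Db up to Cb is 10 semitones, a half step narrower than a major seventh, so the interval is minor.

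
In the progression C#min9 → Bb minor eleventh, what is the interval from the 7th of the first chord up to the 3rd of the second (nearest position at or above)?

The 7th of C#min9 is B; the 3rd of Bb minor eleventh is Db.
3 letter names make it a third; at 2 semitones (a whole step narrower than major) the quality is diminished.

diminished third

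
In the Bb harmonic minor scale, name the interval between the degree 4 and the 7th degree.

augmented fourth

Bb harmonic minor: Bb C Db Eb F Gb A.
That puts Eb below A.
Eb up to A is 6 semitones, a half step wider than a perfect fourth, so the interval is augmented.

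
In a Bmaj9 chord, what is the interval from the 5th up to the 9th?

perfect fifth

Bmaj9: B, D#, F#, A#, C#.
The 5th is F# and the 9th is C#.
F# up to C# spans 5 letter names and 7 semitones — a perfect fifth.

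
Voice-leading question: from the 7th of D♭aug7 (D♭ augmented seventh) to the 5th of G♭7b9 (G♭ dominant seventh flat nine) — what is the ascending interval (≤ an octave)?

M2

D♭aug7 (D♭ augmented seventh) has C♭ as its 7th, and G♭7b9 (G♭ dominant seventh flat nine) has D♭ as its 5th.
From C♭ to D♭ is 2 semitones, exactly the major second.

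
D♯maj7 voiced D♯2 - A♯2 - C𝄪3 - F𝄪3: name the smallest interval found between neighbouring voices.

major 3rd

Adjacent intervals: D♯2→A♯2 = perfect fifth; A♯2→C𝄪3 = major third; C𝄪3→F𝄪3 = perfect fourth.
The smallest is A♯2 to C𝄪3, a major third (4 semitones).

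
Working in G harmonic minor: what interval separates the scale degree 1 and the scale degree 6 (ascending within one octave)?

Spelling G harmonic minor: G A Bb C D Eb F#.
Scale degree 1 = G; degree 6 = Eb.
G up to Eb is 8 semitones, a half step narrower than a major sixth, so the interval is minor.

m6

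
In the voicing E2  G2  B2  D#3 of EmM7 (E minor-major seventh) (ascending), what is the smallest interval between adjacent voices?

Adjacent intervals: E2→G2 = minor third; G2→B2 = major third; B2→D#3 = major third.
The smallest is E2 to G2, a minor third (3 semitones).

minor third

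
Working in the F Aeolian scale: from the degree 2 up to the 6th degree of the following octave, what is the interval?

diminished 12th

The scale runs F G Ab Bb C Db Eb.
That puts G below Db.
From G to Db: 18 semitones over a twelfth = diminished.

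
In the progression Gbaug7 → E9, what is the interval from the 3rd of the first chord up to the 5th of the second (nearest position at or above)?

The 3rd of Gbaug7 is Bb; the 5th of E9 is B.
1 letter names make it a unison; at 1 semitone (a half step wider than perfect) the quality is augmented.

A1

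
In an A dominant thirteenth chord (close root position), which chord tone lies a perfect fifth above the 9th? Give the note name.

The chord tones of A13 (A dominant thirteenth) are A, C#, E, G, B, F#.
The 9th is B. A perfect fifth above B is F#.
F# is the chord's 13th.

F#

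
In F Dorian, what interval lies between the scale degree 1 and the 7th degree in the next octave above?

minor fourteenth

Spelling F Dorian: F G Ab Bb C D Eb.
That puts F below Eb.
From F to Eb: 22 semitones over a fourteenth = minor.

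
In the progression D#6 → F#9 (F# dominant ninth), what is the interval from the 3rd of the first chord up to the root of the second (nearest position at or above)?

The 3rd of D#6 is F##; the root of F#9 (F# dominant ninth) is F#.
From F## to F#: 11 semitones over an octave = diminished.

diminished 8th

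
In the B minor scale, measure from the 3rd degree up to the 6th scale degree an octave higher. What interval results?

The scale runs B C♯ D E F♯ G A.
That puts D below G.
From D to G is 17 semitones, exactly the perfect eleventh.

perfect eleventh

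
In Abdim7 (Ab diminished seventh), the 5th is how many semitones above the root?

6

Ab°7 (Ab diminished seventh): Ab, Cb, Ebb, Gbb.
Ab to Ebb is a diminished fifth: 6 semitones.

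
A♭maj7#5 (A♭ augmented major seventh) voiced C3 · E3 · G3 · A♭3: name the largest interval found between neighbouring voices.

major third

Adjacent intervals: C3→E3 = major third; E3→G3 = minor third; G3→A♭3 = minor second.
The largest is C3 to E3, a major third (4 semitones).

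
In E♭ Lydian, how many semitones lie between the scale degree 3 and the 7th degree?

The scale is E♭ F G A B♭ C D.
G up to D is a perfect fifth — 7 semitones.

7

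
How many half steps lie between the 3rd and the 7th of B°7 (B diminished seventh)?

6

B°7 (B diminished seventh): B, D, F, A♭.
D to A♭ is a diminished fifth: 6 semitones.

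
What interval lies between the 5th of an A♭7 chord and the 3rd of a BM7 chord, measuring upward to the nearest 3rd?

A♭7 has E♭ as its 5th, and BM7 has D♯ as its 3rd.
E♭ up to D♯ is 12 semitones, a half step wider than a major seventh, so the interval is augmented.

augmented seventh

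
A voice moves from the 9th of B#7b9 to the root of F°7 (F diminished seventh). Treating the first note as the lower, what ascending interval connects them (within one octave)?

diminished fourth

B#7b9 has C# as its 9th, and F°7 (F diminished seventh) has F as its root.
4 letter names make it a fourth; at 4 semitones (a half step narrower than perfect) the quality is diminished.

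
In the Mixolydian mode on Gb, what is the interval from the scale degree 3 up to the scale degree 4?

minor second

Spelling the Mixolydian mode on Gb: Gb Ab Bb Cb Db Eb Fb.
That puts Bb below Cb.
Bb up to Cb is 1 semitone, a half step narrower than a major second, so the interval is minor.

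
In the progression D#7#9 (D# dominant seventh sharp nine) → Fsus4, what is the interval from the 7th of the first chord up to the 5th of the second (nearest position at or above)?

diminished octave

The 7th of D#7#9 (D# dominant seventh sharp nine) is C#; the 5th of Fsus4 is C.
8 letter names make it an octave; at 11 semitones (a half step narrower than perfect) the quality is diminished.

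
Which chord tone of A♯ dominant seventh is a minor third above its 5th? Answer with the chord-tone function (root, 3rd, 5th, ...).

7th

A♯7 is spelled A♯-C𝄪-E♯-G♯.
The 5th is E♯. A minor third above E♯ is G♯.
G♯ is the chord's 7th.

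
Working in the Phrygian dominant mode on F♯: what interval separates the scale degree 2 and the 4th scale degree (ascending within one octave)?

Spelling the Phrygian dominant mode on F♯: F♯ G A♯ B C♯ D E.
That puts G below B.
G up to B spans 3 letter names and 4 semitones — a major third.

M3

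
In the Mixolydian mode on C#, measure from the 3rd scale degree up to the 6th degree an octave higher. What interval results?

perfect eleventh

The scale runs C# D# E# F# G# A# B.
That puts E# below A#.
Counting 11 letters and 17 half steps from E# gives a perfect eleventh.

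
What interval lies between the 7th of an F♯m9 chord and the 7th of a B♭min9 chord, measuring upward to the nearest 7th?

F♯m9 has E as its 7th, and B♭min9 has A♭ as its 7th.
4 letter names make it a fourth; at 4 semitones (a half step narrower than perfect) the quality is diminished.

d4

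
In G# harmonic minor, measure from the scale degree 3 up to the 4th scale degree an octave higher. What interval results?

G# harmonic minor: G# A# B C# D# E F##.
The scale degree 3 is B and the 4th degree (up an octave) is C#.
From B to C# is 14 semitones, exactly the major ninth.

major ninth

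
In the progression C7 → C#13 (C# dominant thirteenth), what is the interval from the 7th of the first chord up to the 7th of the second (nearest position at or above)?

augmented unison

C7 has Bb as its 7th, and C#13 (C# dominant thirteenth) has B as its 7th.
Bb up to B is 1 semitone, a half step wider than a perfect unison, so the interval is augmented.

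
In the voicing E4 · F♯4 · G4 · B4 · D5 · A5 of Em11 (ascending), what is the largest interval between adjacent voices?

perfect 5th

Adjacent intervals: E4→F♯4 = major second; F♯4→G4 = minor second; G4→B4 = major third; B4→D5 = minor third; D5→A5 = perfect fifth.
The largest is D5 to A5, a perfect fifth (7 semitones).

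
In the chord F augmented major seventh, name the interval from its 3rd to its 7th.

F+maj7 (F augmented major seventh): F A C# E.
That puts A below E.
Counting 5 letters and 7 half steps from A gives a perfect fifth.

P5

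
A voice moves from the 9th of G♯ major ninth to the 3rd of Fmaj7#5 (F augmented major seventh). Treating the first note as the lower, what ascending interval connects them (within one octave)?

diminished octave

G♯ major ninth has A♯ as its 9th, and Fmaj7#5 (F augmented major seventh) has A as its 3rd.
A♯ up to A is 11 semitones, a half step narrower than a perfect octave, so the interval is diminished.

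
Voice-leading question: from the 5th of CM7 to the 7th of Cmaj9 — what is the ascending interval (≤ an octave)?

major 3rd

The 5th of CM7 is G; the 7th of Cmaj9 is B.
From G to B is 4 semitones, exactly the major third.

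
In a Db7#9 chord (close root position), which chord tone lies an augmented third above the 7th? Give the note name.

E

Db dominant seventh sharp nine: Db, F, Ab, Cb, E.
The 7th is Cb. An augmented third above Cb is E.
E is the chord's 9th.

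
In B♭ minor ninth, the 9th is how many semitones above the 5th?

B♭ minor ninth: B♭, D♭, F, A♭, C.
F to C is a perfect fifth: 7 semitones.

7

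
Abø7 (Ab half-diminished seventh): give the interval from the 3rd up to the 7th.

perfect fifth

The chord tones of Ab half-diminished seventh are Ab-Cb-Ebb-Gb.
So we need the interval from Cb up to Gb.
Cb up to Gb spans 5 letter names and 7 semitones — a perfect fifth.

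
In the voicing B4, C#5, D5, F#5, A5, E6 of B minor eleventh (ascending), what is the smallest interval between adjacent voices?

Adjacent intervals: B4→C#5 = major second; C#5→D5 = minor second; D5→F#5 = major third; F#5→A5 = minor third; A5→E6 = perfect fifth.
The smallest is C#5 to D5, a minor second (1 semitone).

minor 2nd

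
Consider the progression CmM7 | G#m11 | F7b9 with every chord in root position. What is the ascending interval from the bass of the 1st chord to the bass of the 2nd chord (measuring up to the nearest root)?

augmented fifth

The roots are C and G#.
From C to G#: 8 semitones over a fifth = augmented.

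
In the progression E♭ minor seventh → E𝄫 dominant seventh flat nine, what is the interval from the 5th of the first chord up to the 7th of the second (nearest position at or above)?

E♭ minor seventh has B♭ as its 5th, and E𝄫 dominant seventh flat nine has D𝄫 as its 7th.
3 letter names make it a third; at 2 semitones (a whole step narrower than major) the quality is diminished.

diminished 3rd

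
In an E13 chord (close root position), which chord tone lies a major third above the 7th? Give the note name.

F#

Spelling the chord: E–G#–B–D–F#–C#.
The 7th is D. A major third above D is F#.
F# is the chord's 9th.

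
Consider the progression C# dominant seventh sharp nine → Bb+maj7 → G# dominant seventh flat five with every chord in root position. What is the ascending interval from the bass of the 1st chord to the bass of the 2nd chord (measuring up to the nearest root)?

diminished seventh

The roots are C# and Bb.
From C# to Bb: 9 semitones over a seventh = diminished.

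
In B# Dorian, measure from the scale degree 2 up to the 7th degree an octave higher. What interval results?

B# dorian: B# C## D# E# F## G## A#.
That puts C## below A#.
13 letter names make it a thirteenth; at 20 semitones (a half step narrower than major) the quality is minor.

minor thirteenth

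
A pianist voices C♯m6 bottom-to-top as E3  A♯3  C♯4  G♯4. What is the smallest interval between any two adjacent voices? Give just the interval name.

Adjacent intervals: E3→A♯3 = augmented fourth; A♯3→C♯4 = minor third; C♯4→G♯4 = perfect fifth.
The smallest is A♯3 to C♯4, a minor third (3 semitones).

minor 3rd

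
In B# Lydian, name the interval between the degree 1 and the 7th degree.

B# lydian: B# C## D## E## F## G## A##.
Degree 1 = B#; degree 7 = A##.
B# up to A## spans 7 letter names and 11 semitones — a major seventh.

major seventh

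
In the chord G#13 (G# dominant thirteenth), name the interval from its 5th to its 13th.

major 9th

The chord tones of G# dominant thirteenth are G#, B#, D#, F#, A#, E#.
That puts D# below E#.
D# up to E# spans 9 letter names and 14 semitones — a major ninth.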